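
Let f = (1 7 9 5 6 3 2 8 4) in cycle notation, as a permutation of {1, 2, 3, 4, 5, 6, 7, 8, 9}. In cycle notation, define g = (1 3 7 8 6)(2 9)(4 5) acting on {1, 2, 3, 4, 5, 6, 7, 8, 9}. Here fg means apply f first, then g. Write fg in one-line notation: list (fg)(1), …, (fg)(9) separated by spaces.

8 6 9 3 1 7 2 5 4

(fg)(x) = g(f(x)). Computing each image: g(f(1)) = g(7) = 8, g(f(2)) = g(8) = 6, g(f(3)) = g(2) = 9, g(f(4)) = g(1) = 3, g(f(5)) = g(6) = 1, g(f(6)) = g(3) = 7, g(f(7)) = g(9) = 2, g(f(8)) = g(4) = 5, g(f(9)) = g(5) = 4.
Hence fg = [8 6 9 3 1 7 2 5 4].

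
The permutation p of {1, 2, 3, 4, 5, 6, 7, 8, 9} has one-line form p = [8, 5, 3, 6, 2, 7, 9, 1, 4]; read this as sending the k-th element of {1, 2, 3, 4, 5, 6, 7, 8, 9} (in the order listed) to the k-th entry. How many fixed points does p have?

1

The fixed points (elements with p(x) = x) are {3}, so there is 1.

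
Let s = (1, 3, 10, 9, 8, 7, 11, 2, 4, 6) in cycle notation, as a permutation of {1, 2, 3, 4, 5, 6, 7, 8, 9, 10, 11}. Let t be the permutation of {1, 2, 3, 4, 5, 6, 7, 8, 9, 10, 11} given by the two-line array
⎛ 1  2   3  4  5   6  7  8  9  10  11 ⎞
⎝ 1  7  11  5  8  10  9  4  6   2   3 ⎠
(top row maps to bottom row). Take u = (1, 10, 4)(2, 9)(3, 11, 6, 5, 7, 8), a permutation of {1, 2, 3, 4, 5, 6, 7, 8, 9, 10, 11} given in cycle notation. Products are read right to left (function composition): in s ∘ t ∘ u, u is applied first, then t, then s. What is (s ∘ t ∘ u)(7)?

Chase 7: u(7) = 8; t(8) = 4; s(4) = 6. Hence (s ∘ t ∘ u)(7) = 6.

6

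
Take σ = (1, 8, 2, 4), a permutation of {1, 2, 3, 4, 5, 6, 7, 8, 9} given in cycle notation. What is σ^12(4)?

4 lies in the 4-cycle (1, 8, 2, 4).
Powers repeat with period 4 on this cycle, and 12 mod 4 = 0, so σ^12(4) = σ^0(4).
So σ^12(4) = 4.

4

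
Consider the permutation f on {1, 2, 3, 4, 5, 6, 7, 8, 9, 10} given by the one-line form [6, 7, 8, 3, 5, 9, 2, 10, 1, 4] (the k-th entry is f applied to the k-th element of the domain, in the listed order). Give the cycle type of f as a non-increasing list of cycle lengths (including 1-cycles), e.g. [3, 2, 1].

The disjoint cycles are (1, 6, 9)(2, 7)(3, 8, 10, 4)(5), with lengths 4, 3, 2, 1 in non-increasing order.

[4, 3, 2, 1]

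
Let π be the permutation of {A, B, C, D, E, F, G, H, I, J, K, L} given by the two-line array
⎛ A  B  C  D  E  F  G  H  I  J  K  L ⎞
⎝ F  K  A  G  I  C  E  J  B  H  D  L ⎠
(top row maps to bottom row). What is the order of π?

6

Writing π as disjoint cycles, the cycle lengths are 6, 3, 2, 1.
Since disjoint cycles commute, ord(π) = lcm(6, 3, 2) = 6.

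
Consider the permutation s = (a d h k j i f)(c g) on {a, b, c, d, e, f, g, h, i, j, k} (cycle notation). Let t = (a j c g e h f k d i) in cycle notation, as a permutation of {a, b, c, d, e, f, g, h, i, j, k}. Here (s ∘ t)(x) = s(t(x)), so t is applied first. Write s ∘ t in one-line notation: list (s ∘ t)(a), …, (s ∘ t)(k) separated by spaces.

For each element, apply t then s: a → j → i; b → b → b; c → g → c; d → i → f; e → h → k; f → k → j; g → e → e; h → f → a; i → a → d; j → c → g; k → d → h.
So s ∘ t in one-line form is i b c f k j e a d g h.

i b c f k j e a d g h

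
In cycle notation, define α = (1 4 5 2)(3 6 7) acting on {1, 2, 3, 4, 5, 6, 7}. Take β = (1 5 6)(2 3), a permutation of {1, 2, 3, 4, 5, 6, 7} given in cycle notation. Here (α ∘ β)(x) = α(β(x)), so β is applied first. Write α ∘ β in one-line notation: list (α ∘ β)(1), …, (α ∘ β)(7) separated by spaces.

2 6 1 5 7 4 3

Chase each element through β then α: 1 → 5 → 2; 2 → 3 → 6; 3 → 2 → 1; 4 → 4 → 5; 5 → 6 → 7; 6 → 1 → 4; 7 → 7 → 3.
So α ∘ β in one-line form is 2 6 1 5 7 4 3.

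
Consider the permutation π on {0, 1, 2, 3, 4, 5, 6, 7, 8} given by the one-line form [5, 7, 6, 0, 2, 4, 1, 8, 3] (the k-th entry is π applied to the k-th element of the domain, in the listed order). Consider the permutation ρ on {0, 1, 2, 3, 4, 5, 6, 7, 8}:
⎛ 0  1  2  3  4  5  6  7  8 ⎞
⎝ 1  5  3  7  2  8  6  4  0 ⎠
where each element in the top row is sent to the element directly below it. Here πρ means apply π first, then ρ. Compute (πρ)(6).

(πρ)(6) = ρ(π(6)). π(6) = 1, then ρ(1) = 5. So (πρ)(6) = 5.

5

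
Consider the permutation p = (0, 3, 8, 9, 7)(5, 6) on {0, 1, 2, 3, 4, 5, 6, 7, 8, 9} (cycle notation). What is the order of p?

The cycle type of p is (5, 2, 1, 1, 1).
The order of p is the least common multiple of its cycle lengths: lcm(5, 2) = 10.

10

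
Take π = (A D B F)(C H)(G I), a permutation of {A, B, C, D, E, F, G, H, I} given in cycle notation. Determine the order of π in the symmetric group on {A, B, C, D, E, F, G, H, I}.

4

The cycle type of π is (4, 2, 2, 1).
The order is lcm(4, 2, 2) = 4.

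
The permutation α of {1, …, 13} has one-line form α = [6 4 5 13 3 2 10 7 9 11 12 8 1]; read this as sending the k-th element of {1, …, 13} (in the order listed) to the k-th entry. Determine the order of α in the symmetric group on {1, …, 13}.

Writing α as disjoint cycles, the cycle lengths are 5, 5, 2, 1.
The order of α is the least common multiple of its cycle lengths: lcm(5, 5, 2) = 10.

10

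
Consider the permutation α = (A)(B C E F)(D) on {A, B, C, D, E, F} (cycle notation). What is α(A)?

The 1-cycle (A) fixes A, so α(A) = A.

A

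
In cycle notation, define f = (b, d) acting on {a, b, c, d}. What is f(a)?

a

a does not appear in any cycle of f, so it is a fixed point: f(a) = a.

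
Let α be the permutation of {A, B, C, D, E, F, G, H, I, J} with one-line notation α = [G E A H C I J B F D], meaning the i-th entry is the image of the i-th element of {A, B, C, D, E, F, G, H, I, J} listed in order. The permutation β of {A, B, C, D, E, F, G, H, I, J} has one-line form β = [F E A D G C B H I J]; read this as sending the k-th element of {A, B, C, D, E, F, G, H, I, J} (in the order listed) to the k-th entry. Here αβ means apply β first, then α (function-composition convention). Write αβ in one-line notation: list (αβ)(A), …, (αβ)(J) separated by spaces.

Chase each element through β then α: A → F → I; B → E → C; C → A → G; D → D → H; E → G → J; F → C → A; G → B → E; H → H → B; I → I → F; J → J → D.
So αβ in one-line form is I C G H J A E B F D.

I C G H J A E B F D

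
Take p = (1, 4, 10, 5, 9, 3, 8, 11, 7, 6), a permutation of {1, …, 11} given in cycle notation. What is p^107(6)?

8

6 lies in the 10-cycle (1, 4, 10, 5, 9, 3, 8, 11, 7, 6).
Powers repeat with period 10 on this cycle, and 107 mod 10 = 7, so p^107(6) = p^7(6).
Advancing 7 steps from 6: 6 → 1 → 4 → 10 → 5 → 9 → 3 → 8.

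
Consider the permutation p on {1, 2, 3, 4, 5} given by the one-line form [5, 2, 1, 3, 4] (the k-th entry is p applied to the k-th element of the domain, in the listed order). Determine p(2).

2

2 is element number 2 of the domain, and entry number 2 of the one-line form is 2, so p(2) = 2.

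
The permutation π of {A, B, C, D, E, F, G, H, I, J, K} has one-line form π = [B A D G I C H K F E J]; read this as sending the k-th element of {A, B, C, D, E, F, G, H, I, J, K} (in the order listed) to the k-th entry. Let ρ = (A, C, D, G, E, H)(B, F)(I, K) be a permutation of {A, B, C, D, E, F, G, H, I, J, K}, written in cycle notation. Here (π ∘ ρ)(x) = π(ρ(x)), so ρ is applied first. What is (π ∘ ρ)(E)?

K

ρ(E) = H, then π(H) = K; composing gives (π ∘ ρ)(E) = K.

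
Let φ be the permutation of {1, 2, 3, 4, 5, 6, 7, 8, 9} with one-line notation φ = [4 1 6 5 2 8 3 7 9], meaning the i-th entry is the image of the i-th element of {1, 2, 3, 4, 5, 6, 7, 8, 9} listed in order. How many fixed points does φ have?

1

The fixed points (elements with φ(x) = x) are {9}, so there is 1.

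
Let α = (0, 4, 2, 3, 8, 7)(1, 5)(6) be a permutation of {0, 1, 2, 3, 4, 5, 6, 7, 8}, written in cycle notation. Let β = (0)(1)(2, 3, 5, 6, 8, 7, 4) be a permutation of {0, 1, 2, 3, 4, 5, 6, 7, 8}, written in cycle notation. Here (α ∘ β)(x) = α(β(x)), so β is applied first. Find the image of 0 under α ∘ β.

4

First apply β: β(0) = 0, then α(0) = 4. Thus (α ∘ β)(0) = 4.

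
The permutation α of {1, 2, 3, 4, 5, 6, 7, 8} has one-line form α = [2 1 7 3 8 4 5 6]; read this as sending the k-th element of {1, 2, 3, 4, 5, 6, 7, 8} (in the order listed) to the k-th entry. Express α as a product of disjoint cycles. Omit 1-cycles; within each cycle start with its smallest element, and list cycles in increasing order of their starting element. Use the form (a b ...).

Iterating α from 1 gives 1 → 2 → 1; that is the 2-cycle (1 2).
Continuing from each remaining unvisited element yields (1 2)(3 7 5 8 6 4).

(1 2)(3 7 5 8 6 4)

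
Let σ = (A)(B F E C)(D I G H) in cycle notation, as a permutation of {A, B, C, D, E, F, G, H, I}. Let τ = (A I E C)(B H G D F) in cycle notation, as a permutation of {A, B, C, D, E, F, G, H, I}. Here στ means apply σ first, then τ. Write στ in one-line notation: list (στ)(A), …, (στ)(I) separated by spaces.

For each element, apply σ then τ: A → A → I; B → F → B; C → B → H; D → I → E; E → C → A; F → E → C; G → H → G; H → D → F; I → G → D.
So στ in one-line form is I B H E A C G F D.

I B H E A C G F D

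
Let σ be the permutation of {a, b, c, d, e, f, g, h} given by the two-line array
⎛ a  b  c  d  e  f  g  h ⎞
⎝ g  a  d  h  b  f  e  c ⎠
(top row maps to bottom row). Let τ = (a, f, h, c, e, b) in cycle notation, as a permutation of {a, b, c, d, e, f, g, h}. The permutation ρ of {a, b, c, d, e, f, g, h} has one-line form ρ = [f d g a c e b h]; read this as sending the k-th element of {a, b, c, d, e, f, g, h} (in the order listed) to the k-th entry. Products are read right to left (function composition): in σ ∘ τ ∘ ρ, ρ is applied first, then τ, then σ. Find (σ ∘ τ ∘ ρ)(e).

Chase e: ρ(e) = c; τ(c) = e; σ(e) = b. Hence (σ ∘ τ ∘ ρ)(e) = b.

b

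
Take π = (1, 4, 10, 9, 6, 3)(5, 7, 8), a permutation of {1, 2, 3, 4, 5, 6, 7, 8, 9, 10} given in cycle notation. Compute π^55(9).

9 lies in the 6-cycle (1, 4, 10, 9, 6, 3).
Since the cycle has length 6, π^55 acts on it the same as π^1 (55 mod 6 = 1).
Advancing 1 step from 9: 9 → 6.

6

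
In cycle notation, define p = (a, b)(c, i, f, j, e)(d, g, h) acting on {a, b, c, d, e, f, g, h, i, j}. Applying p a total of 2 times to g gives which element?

g lies in the 3-cycle (d, g, h).
Advancing 2 steps from g: g → h → d.

d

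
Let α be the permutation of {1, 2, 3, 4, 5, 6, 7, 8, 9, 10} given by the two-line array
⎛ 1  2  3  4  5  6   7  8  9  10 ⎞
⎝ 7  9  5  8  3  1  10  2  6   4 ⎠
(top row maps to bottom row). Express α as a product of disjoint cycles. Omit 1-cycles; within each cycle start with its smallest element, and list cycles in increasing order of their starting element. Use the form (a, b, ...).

From 1: 1 → 7 → 10 → 4 → 8 → 2 → 9 → 6 → 1, closing the cycle (1, 7, 10, 4, 8, 2, 9, 6).
Repeating from the next unused element and collecting all non-trivial cycles gives (1, 7, 10, 4, 8, 2, 9, 6)(3, 5).

(1, 7, 10, 4, 8, 2, 9, 6)(3, 5)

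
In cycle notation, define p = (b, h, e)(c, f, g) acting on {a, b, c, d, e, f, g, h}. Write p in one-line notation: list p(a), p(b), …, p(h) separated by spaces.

Image by image: a↦a, b↦h, c↦f, d↦d, e↦b, f↦g, g↦c, h↦e.
So the one-line form is a h f d b g c e.

a h f d b g c e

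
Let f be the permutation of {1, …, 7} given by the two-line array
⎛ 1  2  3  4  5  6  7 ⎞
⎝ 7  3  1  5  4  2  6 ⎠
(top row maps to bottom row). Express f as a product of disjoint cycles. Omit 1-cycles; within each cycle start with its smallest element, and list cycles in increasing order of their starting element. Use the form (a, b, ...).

(1, 7, 6, 2, 3)(4, 5)

Start at 1 and follow images: 1 → 7 → 6 → 2 → 3 → 1, giving the cycle (1, 7, 6, 2, 3).
Continuing from each remaining unvisited element yields (1, 7, 6, 2, 3)(4, 5).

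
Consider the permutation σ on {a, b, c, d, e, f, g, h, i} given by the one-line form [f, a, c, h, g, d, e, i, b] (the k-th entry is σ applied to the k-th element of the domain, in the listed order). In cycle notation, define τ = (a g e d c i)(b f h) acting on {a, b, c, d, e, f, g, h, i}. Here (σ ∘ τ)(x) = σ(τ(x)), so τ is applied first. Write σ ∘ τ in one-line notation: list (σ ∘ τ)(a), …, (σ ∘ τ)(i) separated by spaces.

e d b c h i g a f

For each element, apply τ then σ: a → g → e; b → f → d; c → i → b; d → c → c; e → d → h; f → h → i; g → e → g; h → b → a; i → a → f.
Collecting the images, σ ∘ τ = [e d b c h i g a f].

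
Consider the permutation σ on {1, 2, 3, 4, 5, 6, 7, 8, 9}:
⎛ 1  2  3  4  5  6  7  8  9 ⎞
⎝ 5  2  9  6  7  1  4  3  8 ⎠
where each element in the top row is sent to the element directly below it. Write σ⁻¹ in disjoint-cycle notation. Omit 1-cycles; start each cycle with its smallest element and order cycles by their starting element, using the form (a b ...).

(1 6 4 7 5)(3 8 9)

First write σ in disjoint cycles: (1 5 7 4 6)(3 9 8).
Reversing each cycle (and rotating so the smallest element leads) gives σ⁻¹ = (1 6 4 7 5)(3 8 9).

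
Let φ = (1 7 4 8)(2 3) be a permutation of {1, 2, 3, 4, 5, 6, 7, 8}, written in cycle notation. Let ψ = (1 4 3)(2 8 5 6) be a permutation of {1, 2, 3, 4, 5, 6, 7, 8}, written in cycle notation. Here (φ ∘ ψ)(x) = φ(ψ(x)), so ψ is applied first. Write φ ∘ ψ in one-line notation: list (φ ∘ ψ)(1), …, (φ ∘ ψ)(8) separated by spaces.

8 1 7 2 6 3 4 5

(φ ∘ ψ)(x) = φ(ψ(x)). Computing each image: φ(ψ(1)) = φ(4) = 8, φ(ψ(2)) = φ(8) = 1, φ(ψ(3)) = φ(1) = 7, φ(ψ(4)) = φ(3) = 2, φ(ψ(5)) = φ(6) = 6, φ(ψ(6)) = φ(2) = 3, φ(ψ(7)) = φ(7) = 4, φ(ψ(8)) = φ(5) = 5.
Hence φ ∘ ψ = [8 1 7 2 6 3 4 5].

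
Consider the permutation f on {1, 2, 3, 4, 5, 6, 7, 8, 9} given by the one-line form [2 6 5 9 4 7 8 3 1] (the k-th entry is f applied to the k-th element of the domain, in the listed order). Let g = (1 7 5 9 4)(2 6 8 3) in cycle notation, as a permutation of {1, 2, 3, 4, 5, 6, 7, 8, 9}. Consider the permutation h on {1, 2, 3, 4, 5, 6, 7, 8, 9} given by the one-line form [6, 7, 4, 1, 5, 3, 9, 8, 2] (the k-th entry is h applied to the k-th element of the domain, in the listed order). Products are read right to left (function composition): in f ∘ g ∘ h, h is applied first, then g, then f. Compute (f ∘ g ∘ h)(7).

Chase 7: h(7) = 9; g(9) = 4; f(4) = 9. Hence (f ∘ g ∘ h)(7) = 9.

9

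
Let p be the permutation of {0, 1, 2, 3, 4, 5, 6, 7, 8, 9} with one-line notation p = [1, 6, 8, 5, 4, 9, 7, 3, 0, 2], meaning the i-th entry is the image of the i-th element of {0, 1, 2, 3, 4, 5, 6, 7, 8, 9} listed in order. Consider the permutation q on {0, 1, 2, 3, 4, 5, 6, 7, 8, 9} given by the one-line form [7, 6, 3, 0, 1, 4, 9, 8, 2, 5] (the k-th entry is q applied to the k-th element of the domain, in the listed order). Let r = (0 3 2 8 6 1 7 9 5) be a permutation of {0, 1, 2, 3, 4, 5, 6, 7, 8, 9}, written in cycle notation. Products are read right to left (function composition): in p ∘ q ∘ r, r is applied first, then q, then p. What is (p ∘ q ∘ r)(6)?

Chase 6: r(6) = 1; q(1) = 6; p(6) = 7. Hence (p ∘ q ∘ r)(6) = 7.

7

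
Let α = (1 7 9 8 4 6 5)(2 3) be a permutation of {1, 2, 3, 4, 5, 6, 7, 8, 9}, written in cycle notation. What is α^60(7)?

6

7 lies in the 7-cycle (1 7 9 8 4 6 5).
Since the cycle has length 7, α^60 acts on it the same as α^4 (60 mod 7 = 4).
Stepping 4 places around the cycle: 7 → 9 → 8 → 4 → 6.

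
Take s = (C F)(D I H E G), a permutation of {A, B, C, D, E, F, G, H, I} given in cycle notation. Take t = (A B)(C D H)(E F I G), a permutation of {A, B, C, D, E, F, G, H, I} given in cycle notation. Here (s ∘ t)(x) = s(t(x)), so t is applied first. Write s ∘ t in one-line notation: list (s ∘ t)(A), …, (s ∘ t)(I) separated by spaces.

For each element, apply t then s: A → B → B; B → A → A; C → D → I; D → H → E; E → F → C; F → I → H; G → E → G; H → C → F; I → G → D.
So s ∘ t in one-line form is B A I E C H G F D.

B A I E C H G F D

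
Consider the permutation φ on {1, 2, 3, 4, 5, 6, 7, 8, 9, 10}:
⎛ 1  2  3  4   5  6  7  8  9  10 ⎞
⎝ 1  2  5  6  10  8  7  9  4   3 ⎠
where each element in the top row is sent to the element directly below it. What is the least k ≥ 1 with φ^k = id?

12

Decomposing into disjoint cycles gives cycle lengths 4, 3, 1, 1, 1.
The order is lcm(4, 3) = 12.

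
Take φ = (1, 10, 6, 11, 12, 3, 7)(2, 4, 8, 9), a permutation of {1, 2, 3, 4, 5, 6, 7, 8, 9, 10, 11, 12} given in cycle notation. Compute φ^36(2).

2

2 lies in the 4-cycle (2, 4, 8, 9).
On a 4-cycle, φ^4 is the identity, so φ^36 = φ^0 there (36 ≡ 0 mod 4).
So φ^36(2) = 2.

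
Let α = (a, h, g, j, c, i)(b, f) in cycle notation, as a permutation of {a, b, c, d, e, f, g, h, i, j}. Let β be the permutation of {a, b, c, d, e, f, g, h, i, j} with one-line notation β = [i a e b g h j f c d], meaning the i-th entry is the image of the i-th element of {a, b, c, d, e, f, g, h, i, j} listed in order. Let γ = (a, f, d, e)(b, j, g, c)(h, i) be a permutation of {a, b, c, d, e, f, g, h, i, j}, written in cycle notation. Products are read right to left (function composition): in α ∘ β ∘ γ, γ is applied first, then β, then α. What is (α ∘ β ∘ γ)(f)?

f

(α ∘ β ∘ γ)(f) = α(β(γ(f))). γ(f) = d, then β(d) = b, then α(b) = f, so the result is f.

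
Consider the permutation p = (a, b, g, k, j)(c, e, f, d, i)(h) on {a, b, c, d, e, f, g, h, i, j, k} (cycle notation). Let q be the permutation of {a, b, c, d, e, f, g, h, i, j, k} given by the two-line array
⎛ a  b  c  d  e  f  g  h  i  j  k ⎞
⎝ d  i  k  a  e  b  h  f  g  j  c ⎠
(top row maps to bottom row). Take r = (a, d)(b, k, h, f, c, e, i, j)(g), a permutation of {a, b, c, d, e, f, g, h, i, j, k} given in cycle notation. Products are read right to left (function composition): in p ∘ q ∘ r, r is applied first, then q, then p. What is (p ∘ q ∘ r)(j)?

c

Chase j: r(j) = b; q(b) = i; p(i) = c. Hence (p ∘ q ∘ r)(j) = c.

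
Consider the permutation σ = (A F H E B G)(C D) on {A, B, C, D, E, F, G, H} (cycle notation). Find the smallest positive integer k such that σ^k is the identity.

The cycle type of σ is (6, 2).
The order of σ is the least common multiple of its cycle lengths: lcm(6, 2) = 6.

6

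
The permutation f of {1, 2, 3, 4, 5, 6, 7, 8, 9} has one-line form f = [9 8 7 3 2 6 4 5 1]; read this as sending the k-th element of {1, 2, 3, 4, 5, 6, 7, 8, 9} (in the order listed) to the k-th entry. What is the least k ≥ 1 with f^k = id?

The disjoint-cycle form of f has cycle lengths 3, 3, 2, 1.
The order of f is the least common multiple of its cycle lengths: lcm(3, 3, 2) = 6.

6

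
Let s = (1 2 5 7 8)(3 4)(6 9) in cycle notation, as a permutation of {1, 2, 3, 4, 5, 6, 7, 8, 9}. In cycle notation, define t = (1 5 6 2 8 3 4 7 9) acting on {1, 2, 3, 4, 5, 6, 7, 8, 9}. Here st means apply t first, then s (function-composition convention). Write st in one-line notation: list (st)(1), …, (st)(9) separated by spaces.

7 1 3 8 9 5 6 4 2

For each element, apply t then s: 1 → 5 → 7; 2 → 8 → 1; 3 → 4 → 3; 4 → 7 → 8; 5 → 6 → 9; 6 → 2 → 5; 7 → 9 → 6; 8 → 3 → 4; 9 → 1 → 2.
Collecting the images, st = [7 1 3 8 9 5 6 4 2].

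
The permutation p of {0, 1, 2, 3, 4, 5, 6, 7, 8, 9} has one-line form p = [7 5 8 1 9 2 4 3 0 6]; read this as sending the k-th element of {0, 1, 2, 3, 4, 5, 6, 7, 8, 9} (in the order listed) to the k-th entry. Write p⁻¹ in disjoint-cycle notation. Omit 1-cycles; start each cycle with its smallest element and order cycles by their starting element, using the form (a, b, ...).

First write p in disjoint cycles: (0, 7, 3, 1, 5, 2, 8)(4, 9, 6).
Reversing each cycle (and rotating so the smallest element leads) gives p⁻¹ = (0, 8, 2, 5, 1, 3, 7)(4, 6, 9).

(0, 8, 2, 5, 1, 3, 7)(4, 6, 9)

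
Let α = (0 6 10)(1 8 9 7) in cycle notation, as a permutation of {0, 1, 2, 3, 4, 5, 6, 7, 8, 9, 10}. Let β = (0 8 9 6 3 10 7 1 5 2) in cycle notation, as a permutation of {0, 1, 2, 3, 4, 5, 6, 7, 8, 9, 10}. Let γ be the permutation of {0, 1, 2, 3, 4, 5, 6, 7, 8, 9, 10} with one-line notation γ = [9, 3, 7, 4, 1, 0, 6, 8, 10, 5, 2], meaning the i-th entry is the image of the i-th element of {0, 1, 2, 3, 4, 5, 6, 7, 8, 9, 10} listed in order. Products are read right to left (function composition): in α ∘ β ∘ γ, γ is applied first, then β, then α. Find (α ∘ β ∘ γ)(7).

7

Apply the permutations in order: γ(7) = 8, then β(8) = 9, then α(9) = 7. So (α ∘ β ∘ γ)(7) = 7.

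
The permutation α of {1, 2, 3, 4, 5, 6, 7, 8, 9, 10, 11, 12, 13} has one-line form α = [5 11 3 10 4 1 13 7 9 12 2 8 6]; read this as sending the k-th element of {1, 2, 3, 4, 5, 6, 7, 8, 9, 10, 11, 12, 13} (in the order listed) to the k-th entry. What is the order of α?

The disjoint-cycle form of α has cycle lengths 9, 2, 1, 1.
Since disjoint cycles commute, ord(α) = lcm(9, 2) = 18.

18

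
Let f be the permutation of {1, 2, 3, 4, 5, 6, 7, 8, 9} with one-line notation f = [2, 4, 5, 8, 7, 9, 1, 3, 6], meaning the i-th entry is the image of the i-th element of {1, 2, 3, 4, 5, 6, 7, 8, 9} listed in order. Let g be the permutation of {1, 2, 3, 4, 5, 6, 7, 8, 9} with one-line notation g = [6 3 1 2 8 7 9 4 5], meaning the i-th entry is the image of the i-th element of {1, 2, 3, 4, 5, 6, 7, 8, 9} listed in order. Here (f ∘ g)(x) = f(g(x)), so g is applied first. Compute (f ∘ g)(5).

g(5) = 8, then f(8) = 3; composing gives (f ∘ g)(5) = 3.

3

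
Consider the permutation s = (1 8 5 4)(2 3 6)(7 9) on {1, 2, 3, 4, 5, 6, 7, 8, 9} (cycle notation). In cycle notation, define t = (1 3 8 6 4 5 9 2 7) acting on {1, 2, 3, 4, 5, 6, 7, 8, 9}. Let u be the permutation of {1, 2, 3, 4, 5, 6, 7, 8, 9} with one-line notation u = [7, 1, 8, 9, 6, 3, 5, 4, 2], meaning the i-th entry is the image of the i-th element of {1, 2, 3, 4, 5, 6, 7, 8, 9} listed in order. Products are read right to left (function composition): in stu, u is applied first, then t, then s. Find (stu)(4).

Chase 4: u(4) = 9; t(9) = 2; s(2) = 3. Hence (stu)(4) = 3.

3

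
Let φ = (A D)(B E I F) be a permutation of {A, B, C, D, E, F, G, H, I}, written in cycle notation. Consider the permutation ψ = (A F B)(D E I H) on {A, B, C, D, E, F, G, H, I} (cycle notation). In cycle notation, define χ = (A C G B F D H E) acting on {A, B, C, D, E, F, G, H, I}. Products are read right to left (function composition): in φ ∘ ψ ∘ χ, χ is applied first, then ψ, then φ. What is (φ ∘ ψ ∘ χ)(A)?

Chase A: χ(A) = C; ψ(C) = C; φ(C) = C. Hence (φ ∘ ψ ∘ χ)(A) = C.

C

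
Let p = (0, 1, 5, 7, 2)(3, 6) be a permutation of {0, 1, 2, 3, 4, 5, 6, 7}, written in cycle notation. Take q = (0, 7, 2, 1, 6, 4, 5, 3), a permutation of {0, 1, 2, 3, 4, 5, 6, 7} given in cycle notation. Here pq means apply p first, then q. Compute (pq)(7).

p(7) = 2, then q(2) = 1; composing gives (pq)(7) = 1.

1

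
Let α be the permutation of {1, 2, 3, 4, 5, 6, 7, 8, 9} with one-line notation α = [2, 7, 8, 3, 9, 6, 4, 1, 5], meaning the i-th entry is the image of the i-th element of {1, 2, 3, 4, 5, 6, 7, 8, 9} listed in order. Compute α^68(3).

1

Tracing 3 → 8 → … returns to 3 after 6 steps, so 3 lies in a 6-cycle (1 2 7 4 3 8).
On a 6-cycle, α^6 is the identity, so α^68 = α^2 there (68 ≡ 2 mod 6).
Stepping 2 places around the cycle: 3 → 8 → 1.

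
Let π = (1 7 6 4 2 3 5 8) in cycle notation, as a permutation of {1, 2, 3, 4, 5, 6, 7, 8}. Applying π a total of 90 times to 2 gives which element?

2 lies in the 8-cycle (1 7 6 4 2 3 5 8).
Since the cycle has length 8, π^90 acts on it the same as π^2 (90 mod 8 = 2).
Advancing 2 steps from 2: 2 → 3 → 5.

5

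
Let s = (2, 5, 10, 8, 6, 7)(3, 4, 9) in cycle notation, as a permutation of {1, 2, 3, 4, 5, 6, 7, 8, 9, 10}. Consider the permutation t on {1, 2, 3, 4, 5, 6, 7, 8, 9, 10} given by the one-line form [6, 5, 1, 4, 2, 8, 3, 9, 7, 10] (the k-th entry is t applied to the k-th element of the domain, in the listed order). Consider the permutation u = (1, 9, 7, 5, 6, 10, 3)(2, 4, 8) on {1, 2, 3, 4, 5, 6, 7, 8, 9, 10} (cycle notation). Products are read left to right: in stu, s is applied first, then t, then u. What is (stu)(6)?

1

Apply the permutations in order: s(6) = 7, then t(7) = 3, then u(3) = 1. So (stu)(6) = 1.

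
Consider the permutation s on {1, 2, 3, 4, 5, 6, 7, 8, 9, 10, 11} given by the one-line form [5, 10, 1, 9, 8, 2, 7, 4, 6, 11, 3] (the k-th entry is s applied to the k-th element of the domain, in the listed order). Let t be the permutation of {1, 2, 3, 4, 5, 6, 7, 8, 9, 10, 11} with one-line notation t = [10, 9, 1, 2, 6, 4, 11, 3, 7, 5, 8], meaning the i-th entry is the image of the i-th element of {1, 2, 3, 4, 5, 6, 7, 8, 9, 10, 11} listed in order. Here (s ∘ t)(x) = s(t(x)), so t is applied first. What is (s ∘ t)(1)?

(s ∘ t)(1) = s(t(1)). t(1) = 10, then s(10) = 11. So (s ∘ t)(1) = 11.

11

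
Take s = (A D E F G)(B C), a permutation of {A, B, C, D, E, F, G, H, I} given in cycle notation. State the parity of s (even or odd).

The cycle lengths are 5, 2, 1, 1.
A cycle of length ℓ contributes ℓ−1 transpositions, so s is a product of 4 + 1 = 5 transpositions — odd.

odd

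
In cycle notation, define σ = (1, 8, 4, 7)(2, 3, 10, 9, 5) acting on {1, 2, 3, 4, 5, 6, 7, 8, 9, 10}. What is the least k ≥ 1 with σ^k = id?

The cycle type of σ is (5, 4, 1).
Since disjoint cycles commute, ord(σ) = lcm(5, 4) = 20.

20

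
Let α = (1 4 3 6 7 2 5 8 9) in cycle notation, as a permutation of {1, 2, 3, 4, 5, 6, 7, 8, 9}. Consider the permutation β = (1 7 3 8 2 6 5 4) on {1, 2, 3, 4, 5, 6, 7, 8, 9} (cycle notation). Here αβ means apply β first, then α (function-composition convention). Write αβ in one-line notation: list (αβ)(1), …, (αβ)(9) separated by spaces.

2 7 9 4 3 8 6 5 1

For each element, apply β then α: 1 → 7 → 2; 2 → 6 → 7; 3 → 8 → 9; 4 → 1 → 4; 5 → 4 → 3; 6 → 5 → 8; 7 → 3 → 6; 8 → 2 → 5; 9 → 9 → 1.
Collecting the images, αβ = [2 7 9 4 3 8 6 5 1].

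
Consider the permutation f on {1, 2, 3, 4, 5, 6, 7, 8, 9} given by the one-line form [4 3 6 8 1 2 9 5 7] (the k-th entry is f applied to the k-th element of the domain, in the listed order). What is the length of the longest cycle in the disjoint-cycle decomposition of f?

Decomposing into disjoint cycles gives (1 4 8 5)(2 3 6)(7 9); the longest has length 4.

4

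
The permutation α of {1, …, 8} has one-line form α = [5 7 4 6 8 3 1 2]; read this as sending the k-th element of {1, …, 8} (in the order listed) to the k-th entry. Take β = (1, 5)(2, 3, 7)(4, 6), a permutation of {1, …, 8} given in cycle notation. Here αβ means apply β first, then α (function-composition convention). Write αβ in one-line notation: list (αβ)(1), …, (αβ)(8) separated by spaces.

8 4 1 3 5 6 7 2

Chase each element through β then α: 1 → 5 → 8; 2 → 3 → 4; 3 → 7 → 1; 4 → 6 → 3; 5 → 1 → 5; 6 → 4 → 6; 7 → 2 → 7; 8 → 8 → 2.
Collecting the images, αβ = [8 4 1 3 5 6 7 2].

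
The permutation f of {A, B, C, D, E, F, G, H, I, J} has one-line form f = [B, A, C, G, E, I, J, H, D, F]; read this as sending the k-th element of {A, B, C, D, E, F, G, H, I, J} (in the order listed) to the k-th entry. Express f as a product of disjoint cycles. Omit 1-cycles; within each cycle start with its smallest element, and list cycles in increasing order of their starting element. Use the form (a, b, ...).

(A, B)(D, G, J, F, I)

From A: A → B → A, closing the cycle (A, B).
Repeating from the next unused element and collecting all non-trivial cycles gives (A, B)(D, G, J, F, I).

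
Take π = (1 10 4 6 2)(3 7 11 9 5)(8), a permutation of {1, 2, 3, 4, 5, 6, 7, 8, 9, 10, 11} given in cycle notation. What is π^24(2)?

2 lies in the 5-cycle (1 10 4 6 2).
Powers repeat with period 5 on this cycle, and 24 mod 5 = 4, so π^24(2) = π^4(2).
Stepping 4 places around the cycle: 2 → 1 → 10 → 4 → 6.

6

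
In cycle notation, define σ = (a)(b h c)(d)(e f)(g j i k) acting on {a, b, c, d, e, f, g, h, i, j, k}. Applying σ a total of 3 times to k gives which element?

i

k lies in the 4-cycle (g j i k).
Advancing 3 steps from k: k → g → j → i.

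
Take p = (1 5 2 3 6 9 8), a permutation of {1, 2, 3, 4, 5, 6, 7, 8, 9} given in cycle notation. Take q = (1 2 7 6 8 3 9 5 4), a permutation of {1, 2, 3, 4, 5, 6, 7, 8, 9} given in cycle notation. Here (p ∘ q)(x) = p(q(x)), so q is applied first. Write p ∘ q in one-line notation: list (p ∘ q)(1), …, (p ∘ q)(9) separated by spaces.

(p ∘ q)(x) = p(q(x)). Computing each image: p(q(1)) = p(2) = 3, p(q(2)) = p(7) = 7, p(q(3)) = p(9) = 8, p(q(4)) = p(1) = 5, p(q(5)) = p(4) = 4, p(q(6)) = p(8) = 1, p(q(7)) = p(6) = 9, p(q(8)) = p(3) = 6, p(q(9)) = p(5) = 2.
Hence p ∘ q = [3 7 8 5 4 1 9 6 2].

3 7 8 5 4 1 9 6 2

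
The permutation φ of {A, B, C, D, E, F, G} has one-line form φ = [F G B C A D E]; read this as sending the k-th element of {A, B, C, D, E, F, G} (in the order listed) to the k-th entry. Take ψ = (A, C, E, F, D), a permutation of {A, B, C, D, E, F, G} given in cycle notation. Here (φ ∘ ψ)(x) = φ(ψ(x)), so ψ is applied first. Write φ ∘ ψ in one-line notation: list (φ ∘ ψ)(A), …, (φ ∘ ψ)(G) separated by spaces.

B G A F D C E

(φ ∘ ψ)(x) = φ(ψ(x)). Computing each image: φ(ψ(A)) = φ(C) = B, φ(ψ(B)) = φ(B) = G, φ(ψ(C)) = φ(E) = A, φ(ψ(D)) = φ(A) = F, φ(ψ(E)) = φ(F) = D, φ(ψ(F)) = φ(D) = C, φ(ψ(G)) = φ(G) = E.
Hence φ ∘ ψ = [B G A F D C E].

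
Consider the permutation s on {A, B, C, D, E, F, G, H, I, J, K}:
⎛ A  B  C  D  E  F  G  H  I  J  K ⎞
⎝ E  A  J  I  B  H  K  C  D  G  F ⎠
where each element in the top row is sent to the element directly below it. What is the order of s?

6

Decomposing into disjoint cycles gives cycle lengths 6, 3, 2.
Since disjoint cycles commute, ord(s) = lcm(6, 3, 2) = 6.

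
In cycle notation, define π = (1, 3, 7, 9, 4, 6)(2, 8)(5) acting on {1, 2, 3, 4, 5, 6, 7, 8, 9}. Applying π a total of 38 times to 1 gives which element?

7

1 lies in the 6-cycle (1, 3, 7, 9, 4, 6).
Powers repeat with period 6 on this cycle, and 38 mod 6 = 2, so π^38(1) = π^2(1).
Stepping 2 places around the cycle: 1 → 3 → 7.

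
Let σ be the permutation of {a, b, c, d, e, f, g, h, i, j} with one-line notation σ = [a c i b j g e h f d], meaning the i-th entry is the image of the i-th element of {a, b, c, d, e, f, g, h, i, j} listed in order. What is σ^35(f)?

j

Tracing f → g → … returns to f after 8 steps, so f lies in an 8-cycle (b c i f g e j d).
Powers repeat with period 8 on this cycle, and 35 mod 8 = 3, so σ^35(f) = σ^3(f).
Advancing 3 steps from f: f → g → e → j.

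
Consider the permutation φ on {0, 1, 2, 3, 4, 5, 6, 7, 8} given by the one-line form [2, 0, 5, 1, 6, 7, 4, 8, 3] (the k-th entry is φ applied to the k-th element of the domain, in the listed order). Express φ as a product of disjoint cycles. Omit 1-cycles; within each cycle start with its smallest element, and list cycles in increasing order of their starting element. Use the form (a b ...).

Start at 0 and follow images: 0 → 2 → 5 → 7 → 8 → 3 → 1 → 0, giving the cycle (0 2 5 7 8 3 1).
Continuing from each remaining unvisited element yields (0 2 5 7 8 3 1)(4 6).

(0 2 5 7 8 3 1)(4 6)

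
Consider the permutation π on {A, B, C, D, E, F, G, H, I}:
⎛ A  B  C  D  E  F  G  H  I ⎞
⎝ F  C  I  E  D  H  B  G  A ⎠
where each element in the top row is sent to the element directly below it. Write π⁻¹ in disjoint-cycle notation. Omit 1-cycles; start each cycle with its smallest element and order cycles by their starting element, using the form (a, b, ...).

(A, I, C, B, G, H, F)(D, E)

First write π in disjoint cycles: (A, F, H, G, B, C, I)(D, E).
Reversing each cycle (and rotating so the smallest element leads) gives π⁻¹ = (A, I, C, B, G, H, F)(D, E).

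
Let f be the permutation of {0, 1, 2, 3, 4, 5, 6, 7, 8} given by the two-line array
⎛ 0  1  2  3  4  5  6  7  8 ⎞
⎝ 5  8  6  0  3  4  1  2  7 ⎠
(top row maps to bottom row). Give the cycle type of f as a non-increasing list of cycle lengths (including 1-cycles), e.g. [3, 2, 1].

[5, 4]

The disjoint cycles are (0 5 4 3)(1 8 7 2 6), with lengths 5, 4 in non-increasing order.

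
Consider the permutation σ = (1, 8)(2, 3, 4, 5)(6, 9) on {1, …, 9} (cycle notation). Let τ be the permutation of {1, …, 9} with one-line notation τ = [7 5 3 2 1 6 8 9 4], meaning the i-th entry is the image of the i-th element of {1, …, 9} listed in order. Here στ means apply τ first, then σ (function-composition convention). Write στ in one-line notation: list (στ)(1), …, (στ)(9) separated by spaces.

(στ)(x) = σ(τ(x)). Computing each image: σ(τ(1)) = σ(7) = 7, σ(τ(2)) = σ(5) = 2, σ(τ(3)) = σ(3) = 4, σ(τ(4)) = σ(2) = 3, σ(τ(5)) = σ(1) = 8, σ(τ(6)) = σ(6) = 9, σ(τ(7)) = σ(8) = 1, σ(τ(8)) = σ(9) = 6, σ(τ(9)) = σ(4) = 5.
Hence στ = [7 2 4 3 8 9 1 6 5].

7 2 4 3 8 9 1 6 5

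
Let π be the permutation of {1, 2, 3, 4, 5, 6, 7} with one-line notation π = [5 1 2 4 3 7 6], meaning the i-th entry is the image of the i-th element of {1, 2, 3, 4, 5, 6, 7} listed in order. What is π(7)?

6

7 is element number 7 of the domain, and entry number 7 of the one-line form is 6, so π(7) = 6.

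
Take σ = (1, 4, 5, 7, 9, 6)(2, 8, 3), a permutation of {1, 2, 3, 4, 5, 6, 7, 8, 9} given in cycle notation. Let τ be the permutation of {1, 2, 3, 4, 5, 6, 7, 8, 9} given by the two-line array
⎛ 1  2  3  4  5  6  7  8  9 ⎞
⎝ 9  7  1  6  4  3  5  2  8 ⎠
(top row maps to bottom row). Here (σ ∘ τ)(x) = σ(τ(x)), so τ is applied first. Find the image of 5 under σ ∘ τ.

5

First apply τ: τ(5) = 4, then σ(4) = 5. Thus (σ ∘ τ)(5) = 5.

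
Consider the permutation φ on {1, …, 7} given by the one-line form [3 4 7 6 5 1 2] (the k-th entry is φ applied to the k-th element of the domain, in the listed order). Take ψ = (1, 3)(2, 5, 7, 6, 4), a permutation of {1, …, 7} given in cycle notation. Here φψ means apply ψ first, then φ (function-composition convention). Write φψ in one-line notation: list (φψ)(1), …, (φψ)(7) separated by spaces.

Chase each element through ψ then φ: 1 → 3 → 7; 2 → 5 → 5; 3 → 1 → 3; 4 → 2 → 4; 5 → 7 → 2; 6 → 4 → 6; 7 → 6 → 1.
So φψ in one-line form is 7 5 3 4 2 6 1.

7 5 3 4 2 6 1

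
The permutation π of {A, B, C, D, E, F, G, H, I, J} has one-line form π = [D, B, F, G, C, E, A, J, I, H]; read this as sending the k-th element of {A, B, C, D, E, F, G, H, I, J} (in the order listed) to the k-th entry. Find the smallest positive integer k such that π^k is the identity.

Writing π as disjoint cycles, the cycle lengths are 3, 3, 2, 1, 1.
The order is lcm(3, 3, 2) = 6.

6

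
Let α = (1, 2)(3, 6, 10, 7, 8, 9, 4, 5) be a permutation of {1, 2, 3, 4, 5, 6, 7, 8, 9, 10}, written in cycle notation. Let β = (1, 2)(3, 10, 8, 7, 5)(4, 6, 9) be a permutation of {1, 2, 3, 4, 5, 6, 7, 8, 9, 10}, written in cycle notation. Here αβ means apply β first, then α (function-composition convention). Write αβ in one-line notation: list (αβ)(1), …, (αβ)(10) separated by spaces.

For each element, apply β then α: 1 → 2 → 1; 2 → 1 → 2; 3 → 10 → 7; 4 → 6 → 10; 5 → 3 → 6; 6 → 9 → 4; 7 → 5 → 3; 8 → 7 → 8; 9 → 4 → 5; 10 → 8 → 9.
Collecting the images, αβ = [1 2 7 10 6 4 3 8 5 9].

1 2 7 10 6 4 3 8 5 9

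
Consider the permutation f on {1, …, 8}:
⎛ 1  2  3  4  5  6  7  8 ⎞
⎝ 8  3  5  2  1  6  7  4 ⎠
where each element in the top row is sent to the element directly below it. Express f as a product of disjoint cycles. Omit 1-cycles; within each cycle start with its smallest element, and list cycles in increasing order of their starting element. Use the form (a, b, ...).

(1, 8, 4, 2, 3, 5)

Start at 1 and follow images: 1 → 8 → 4 → 2 → 3 → 5 → 1, giving the cycle (1, 8, 4, 2, 3, 5).
Continuing from each remaining unvisited element yields (1, 8, 4, 2, 3, 5).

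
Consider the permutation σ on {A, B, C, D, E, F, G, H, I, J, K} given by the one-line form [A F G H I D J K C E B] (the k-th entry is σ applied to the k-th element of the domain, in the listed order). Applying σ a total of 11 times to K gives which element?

B

Tracing K → B → … returns to K after 5 steps, so K lies in a 5-cycle (B, F, D, H, K).
Since the cycle has length 5, σ^11 acts on it the same as σ^1 (11 mod 5 = 1).
Advancing 1 step from K: K → B.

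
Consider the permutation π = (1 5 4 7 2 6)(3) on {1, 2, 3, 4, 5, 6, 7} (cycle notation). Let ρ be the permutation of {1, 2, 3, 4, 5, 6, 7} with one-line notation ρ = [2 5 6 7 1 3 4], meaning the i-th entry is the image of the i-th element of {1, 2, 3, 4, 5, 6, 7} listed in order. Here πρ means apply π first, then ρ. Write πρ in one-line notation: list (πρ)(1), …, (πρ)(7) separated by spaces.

(πρ)(x) = ρ(π(x)). Computing each image: ρ(π(1)) = ρ(5) = 1, ρ(π(2)) = ρ(6) = 3, ρ(π(3)) = ρ(3) = 6, ρ(π(4)) = ρ(7) = 4, ρ(π(5)) = ρ(4) = 7, ρ(π(6)) = ρ(1) = 2, ρ(π(7)) = ρ(2) = 5.
Hence πρ = [1 3 6 4 7 2 5].

1 3 6 4 7 2 5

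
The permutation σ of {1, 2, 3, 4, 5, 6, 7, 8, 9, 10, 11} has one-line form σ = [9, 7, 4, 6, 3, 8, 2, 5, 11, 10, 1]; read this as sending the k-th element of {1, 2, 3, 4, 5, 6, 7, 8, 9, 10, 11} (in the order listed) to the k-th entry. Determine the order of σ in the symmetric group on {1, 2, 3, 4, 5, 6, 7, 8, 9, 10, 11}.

30

The disjoint-cycle form of σ has cycle lengths 5, 3, 2, 1.
The order is lcm(5, 3, 2) = 30.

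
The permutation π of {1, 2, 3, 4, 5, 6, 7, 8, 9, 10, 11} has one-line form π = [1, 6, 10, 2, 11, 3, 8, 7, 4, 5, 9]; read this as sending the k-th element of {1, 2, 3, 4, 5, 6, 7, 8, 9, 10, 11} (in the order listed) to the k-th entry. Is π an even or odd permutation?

even

In disjoint-cycle form the cycle lengths are 8, 2, 1.
A cycle of length ℓ contributes ℓ−1 transpositions, so π is a product of 7 + 1 = 8 transpositions — even.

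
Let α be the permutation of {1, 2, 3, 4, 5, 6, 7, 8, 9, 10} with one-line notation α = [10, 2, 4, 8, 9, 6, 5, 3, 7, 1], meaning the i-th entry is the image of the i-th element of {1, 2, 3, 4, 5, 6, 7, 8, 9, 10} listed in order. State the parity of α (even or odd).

odd

In disjoint-cycle form the cycle lengths are 3, 3, 2, 1, 1.
A cycle of length ℓ contributes ℓ−1 transpositions, so α is a product of 2 + 2 + 1 = 5 transpositions — odd.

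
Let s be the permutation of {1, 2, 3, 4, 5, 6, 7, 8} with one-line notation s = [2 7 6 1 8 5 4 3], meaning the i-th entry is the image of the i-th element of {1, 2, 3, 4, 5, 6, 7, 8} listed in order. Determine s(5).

8

5 is element number 5 of the domain, and entry number 5 of the one-line form is 8, so s(5) = 8.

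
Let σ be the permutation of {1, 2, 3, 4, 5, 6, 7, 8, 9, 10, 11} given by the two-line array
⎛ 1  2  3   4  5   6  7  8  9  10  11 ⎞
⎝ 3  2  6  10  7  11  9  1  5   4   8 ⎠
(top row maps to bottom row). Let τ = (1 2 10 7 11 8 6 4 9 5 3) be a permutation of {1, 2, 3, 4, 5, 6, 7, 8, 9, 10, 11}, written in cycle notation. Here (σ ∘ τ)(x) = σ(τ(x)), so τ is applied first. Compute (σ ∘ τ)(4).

(σ ∘ τ)(4) = σ(τ(4)). τ(4) = 9, then σ(9) = 5. So (σ ∘ τ)(4) = 5.

5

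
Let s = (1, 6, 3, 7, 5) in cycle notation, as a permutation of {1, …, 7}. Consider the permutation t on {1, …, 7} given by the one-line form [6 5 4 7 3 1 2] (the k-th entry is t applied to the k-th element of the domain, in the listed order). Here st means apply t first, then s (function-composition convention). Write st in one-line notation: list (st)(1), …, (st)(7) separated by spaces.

(st)(x) = s(t(x)). Computing each image: s(t(1)) = s(6) = 3, s(t(2)) = s(5) = 1, s(t(3)) = s(4) = 4, s(t(4)) = s(7) = 5, s(t(5)) = s(3) = 7, s(t(6)) = s(1) = 6, s(t(7)) = s(2) = 2.
Hence st = [3 1 4 5 7 6 2].

3 1 4 5 7 6 2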